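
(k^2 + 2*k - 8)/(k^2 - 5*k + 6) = (k + 4)/(k - 3)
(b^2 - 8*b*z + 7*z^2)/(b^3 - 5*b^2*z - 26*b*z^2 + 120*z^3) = (b^2 - 8*b*z + 7*z^2)/(b^3 - 5*b^2*z - 26*b*z^2 + 120*z^3)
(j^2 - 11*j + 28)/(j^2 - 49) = (j - 4)/(j + 7)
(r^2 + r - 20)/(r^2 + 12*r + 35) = (r - 4)/(r + 7)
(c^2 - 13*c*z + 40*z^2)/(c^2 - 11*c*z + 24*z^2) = (-c + 5*z)/(-c + 3*z)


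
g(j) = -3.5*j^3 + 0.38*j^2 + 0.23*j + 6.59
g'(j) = -10.5*j^2 + 0.76*j + 0.23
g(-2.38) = 55.38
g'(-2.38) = -61.06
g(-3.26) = 131.14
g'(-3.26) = -113.84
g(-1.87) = 30.38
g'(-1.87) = -37.91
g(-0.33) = 6.68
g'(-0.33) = -1.16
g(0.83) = 5.04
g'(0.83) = -6.37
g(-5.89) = 733.60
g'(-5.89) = -368.51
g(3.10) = -93.31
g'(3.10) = -98.32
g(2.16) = -26.41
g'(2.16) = -47.12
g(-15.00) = 11901.14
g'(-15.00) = -2373.67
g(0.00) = 6.59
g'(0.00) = 0.23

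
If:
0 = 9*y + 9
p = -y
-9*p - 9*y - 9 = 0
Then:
No Solution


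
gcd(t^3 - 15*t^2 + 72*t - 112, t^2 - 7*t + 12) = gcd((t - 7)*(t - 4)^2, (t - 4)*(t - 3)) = t - 4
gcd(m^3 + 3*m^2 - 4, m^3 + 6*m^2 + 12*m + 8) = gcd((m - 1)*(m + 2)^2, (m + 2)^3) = m^2 + 4*m + 4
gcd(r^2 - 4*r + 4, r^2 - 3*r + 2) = r - 2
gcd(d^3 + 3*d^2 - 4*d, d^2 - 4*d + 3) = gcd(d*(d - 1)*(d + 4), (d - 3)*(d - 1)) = d - 1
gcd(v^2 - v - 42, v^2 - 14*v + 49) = v - 7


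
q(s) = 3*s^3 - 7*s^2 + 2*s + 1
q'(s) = 9*s^2 - 14*s + 2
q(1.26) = -1.59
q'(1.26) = -1.35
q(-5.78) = -823.72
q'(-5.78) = 383.60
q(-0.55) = -2.72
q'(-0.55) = 12.42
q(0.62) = 0.26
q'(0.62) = -3.22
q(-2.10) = -61.85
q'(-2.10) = 71.09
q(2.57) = 10.83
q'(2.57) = 25.46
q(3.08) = 28.41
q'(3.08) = 44.26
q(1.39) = -1.69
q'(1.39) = -0.07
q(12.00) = 4201.00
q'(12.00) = 1130.00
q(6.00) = 409.00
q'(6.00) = 242.00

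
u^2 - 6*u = u*(u - 6)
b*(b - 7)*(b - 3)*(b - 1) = b^4 - 11*b^3 + 31*b^2 - 21*b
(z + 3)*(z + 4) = z^2 + 7*z + 12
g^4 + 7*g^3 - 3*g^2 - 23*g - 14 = (g - 2)*(g + 1)^2*(g + 7)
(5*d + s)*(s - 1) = 5*d*s - 5*d + s^2 - s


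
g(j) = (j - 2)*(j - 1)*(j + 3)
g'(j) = (j - 2)*(j - 1) + (j - 2)*(j + 3) + (j - 1)*(j + 3) = 3*j^2 - 7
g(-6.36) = -206.74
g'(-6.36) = 114.35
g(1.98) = -0.10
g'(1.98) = 4.76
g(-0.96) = 11.84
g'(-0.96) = -4.24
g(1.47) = -1.11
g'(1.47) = -0.52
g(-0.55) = 9.68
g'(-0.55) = -6.09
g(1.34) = -0.97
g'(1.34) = -1.61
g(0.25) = 4.27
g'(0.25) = -6.81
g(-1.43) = 13.09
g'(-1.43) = -0.87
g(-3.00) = 0.00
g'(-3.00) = 20.00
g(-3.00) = 0.00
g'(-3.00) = 20.00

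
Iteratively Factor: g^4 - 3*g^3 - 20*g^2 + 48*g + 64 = (g + 1)*(g^3 - 4*g^2 - 16*g + 64) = (g + 1)*(g + 4)*(g^2 - 8*g + 16) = (g - 4)*(g + 1)*(g + 4)*(g - 4)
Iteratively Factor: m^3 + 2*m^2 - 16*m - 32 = (m - 4)*(m^2 + 6*m + 8) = (m - 4)*(m + 2)*(m + 4)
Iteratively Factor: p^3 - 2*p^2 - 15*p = (p - 5)*(p^2 + 3*p) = (p - 5)*(p + 3)*(p)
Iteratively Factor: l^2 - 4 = (l + 2)*(l - 2)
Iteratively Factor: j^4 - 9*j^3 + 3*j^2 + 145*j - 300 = (j - 5)*(j^3 - 4*j^2 - 17*j + 60) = (j - 5)*(j - 3)*(j^2 - j - 20) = (j - 5)*(j - 3)*(j + 4)*(j - 5)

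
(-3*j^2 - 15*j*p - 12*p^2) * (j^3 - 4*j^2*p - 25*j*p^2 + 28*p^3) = -3*j^5 - 3*j^4*p + 123*j^3*p^2 + 339*j^2*p^3 - 120*j*p^4 - 336*p^5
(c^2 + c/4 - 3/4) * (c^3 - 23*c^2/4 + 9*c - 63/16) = c^5 - 11*c^4/2 + 109*c^3/16 + 21*c^2/8 - 495*c/64 + 189/64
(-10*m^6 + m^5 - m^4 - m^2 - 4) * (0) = 0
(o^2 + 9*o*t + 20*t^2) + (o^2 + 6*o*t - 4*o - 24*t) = 2*o^2 + 15*o*t - 4*o + 20*t^2 - 24*t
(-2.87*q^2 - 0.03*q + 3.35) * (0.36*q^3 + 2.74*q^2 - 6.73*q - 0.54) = -1.0332*q^5 - 7.8746*q^4 + 20.4389*q^3 + 10.9307*q^2 - 22.5293*q - 1.809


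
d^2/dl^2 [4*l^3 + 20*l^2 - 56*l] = 24*l + 40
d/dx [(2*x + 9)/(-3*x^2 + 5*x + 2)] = (6*x^2 + 54*x - 41)/(9*x^4 - 30*x^3 + 13*x^2 + 20*x + 4)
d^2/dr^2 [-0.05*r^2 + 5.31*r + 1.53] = -0.100000000000000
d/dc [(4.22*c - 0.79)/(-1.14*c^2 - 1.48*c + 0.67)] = (4.8108*c^2 - 1.8012*c + 1.6582)/(1.2996*c^4 + 3.3744*c^3 + 0.6628*c^2 - 1.9832*c + 0.4489)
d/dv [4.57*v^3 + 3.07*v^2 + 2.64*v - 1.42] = 13.71*v^2 + 6.14*v + 2.64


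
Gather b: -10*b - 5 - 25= -10*b - 30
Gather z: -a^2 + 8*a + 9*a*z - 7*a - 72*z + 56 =-a^2 + a + z*(9*a - 72) + 56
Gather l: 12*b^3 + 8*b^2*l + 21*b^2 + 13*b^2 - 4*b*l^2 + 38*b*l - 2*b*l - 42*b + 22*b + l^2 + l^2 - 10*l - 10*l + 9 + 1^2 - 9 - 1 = 12*b^3 + 34*b^2 - 20*b + l^2*(2 - 4*b) + l*(8*b^2 + 36*b - 20)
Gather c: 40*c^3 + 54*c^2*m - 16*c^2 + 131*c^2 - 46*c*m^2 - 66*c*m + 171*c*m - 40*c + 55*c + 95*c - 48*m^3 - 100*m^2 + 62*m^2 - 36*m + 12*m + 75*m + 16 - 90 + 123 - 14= 40*c^3 + c^2*(54*m + 115) + c*(-46*m^2 + 105*m + 110) - 48*m^3 - 38*m^2 + 51*m + 35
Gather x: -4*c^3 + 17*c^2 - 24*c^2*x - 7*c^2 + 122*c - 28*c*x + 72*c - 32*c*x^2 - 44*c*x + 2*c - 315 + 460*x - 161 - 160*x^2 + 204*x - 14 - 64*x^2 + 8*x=-4*c^3 + 10*c^2 + 196*c + x^2*(-32*c - 224) + x*(-24*c^2 - 72*c + 672) - 490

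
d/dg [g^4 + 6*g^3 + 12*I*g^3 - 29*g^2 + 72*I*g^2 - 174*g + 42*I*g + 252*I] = 4*g^3 + g^2*(18 + 36*I) + g*(-58 + 144*I) - 174 + 42*I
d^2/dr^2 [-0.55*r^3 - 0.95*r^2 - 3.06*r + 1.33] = -3.3*r - 1.9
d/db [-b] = -1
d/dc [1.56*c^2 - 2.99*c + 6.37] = 3.12*c - 2.99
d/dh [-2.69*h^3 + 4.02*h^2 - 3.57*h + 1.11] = -8.07*h^2 + 8.04*h - 3.57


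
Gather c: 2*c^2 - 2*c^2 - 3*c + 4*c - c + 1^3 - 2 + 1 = 0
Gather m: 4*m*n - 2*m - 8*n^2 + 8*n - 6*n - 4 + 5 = m*(4*n - 2) - 8*n^2 + 2*n + 1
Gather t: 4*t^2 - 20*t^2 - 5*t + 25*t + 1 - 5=-16*t^2 + 20*t - 4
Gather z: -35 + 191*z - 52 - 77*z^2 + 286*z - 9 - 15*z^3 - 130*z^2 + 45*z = -15*z^3 - 207*z^2 + 522*z - 96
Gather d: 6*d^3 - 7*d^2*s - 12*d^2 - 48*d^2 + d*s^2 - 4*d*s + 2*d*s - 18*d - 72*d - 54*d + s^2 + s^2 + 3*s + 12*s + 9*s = 6*d^3 + d^2*(-7*s - 60) + d*(s^2 - 2*s - 144) + 2*s^2 + 24*s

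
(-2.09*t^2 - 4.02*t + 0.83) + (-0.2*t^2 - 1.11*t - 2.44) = -2.29*t^2 - 5.13*t - 1.61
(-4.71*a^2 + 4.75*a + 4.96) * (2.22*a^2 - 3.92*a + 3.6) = -10.4562*a^4 + 29.0082*a^3 - 24.5648*a^2 - 2.3432*a + 17.856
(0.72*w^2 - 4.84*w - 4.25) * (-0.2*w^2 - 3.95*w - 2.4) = -0.144*w^4 - 1.876*w^3 + 18.24*w^2 + 28.4035*w + 10.2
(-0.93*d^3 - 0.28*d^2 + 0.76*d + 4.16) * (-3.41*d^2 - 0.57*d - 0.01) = 3.1713*d^5 + 1.4849*d^4 - 2.4227*d^3 - 14.616*d^2 - 2.3788*d - 0.0416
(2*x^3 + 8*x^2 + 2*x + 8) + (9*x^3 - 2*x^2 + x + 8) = 11*x^3 + 6*x^2 + 3*x + 16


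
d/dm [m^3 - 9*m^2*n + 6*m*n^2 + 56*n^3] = 3*m^2 - 18*m*n + 6*n^2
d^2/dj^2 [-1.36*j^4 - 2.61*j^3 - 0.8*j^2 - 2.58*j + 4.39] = -16.32*j^2 - 15.66*j - 1.6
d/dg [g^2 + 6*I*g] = 2*g + 6*I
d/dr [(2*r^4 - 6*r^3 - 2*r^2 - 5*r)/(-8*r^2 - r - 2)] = 2*(-16*r^5 + 21*r^4 - 2*r^3 - r^2 + 4*r + 5)/(64*r^4 + 16*r^3 + 33*r^2 + 4*r + 4)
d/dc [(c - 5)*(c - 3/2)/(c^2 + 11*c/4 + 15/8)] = 4*(148*c^2 - 180*c - 525)/(64*c^4 + 352*c^3 + 724*c^2 + 660*c + 225)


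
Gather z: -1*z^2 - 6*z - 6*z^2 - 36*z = -7*z^2 - 42*z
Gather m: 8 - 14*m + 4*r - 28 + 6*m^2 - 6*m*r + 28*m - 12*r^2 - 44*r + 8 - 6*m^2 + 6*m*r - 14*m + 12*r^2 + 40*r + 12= 0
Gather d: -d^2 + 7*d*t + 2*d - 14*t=-d^2 + d*(7*t + 2) - 14*t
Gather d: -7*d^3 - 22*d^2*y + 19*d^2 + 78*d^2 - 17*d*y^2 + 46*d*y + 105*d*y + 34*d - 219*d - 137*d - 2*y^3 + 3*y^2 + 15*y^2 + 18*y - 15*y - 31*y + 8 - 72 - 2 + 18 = -7*d^3 + d^2*(97 - 22*y) + d*(-17*y^2 + 151*y - 322) - 2*y^3 + 18*y^2 - 28*y - 48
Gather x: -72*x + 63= 63 - 72*x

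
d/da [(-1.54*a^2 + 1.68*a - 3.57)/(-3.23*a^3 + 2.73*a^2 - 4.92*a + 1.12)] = (-4.9742*a^4 + 10.8528*a^3 - 31.6029*a^2 + 16.0426*a - 15.6828)/(10.4329*a^6 - 17.6358*a^5 + 39.2361*a^4 - 34.0984*a^3 + 30.3216*a^2 - 11.0208*a + 1.2544)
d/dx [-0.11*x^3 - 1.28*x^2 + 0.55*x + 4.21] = -0.33*x^2 - 2.56*x + 0.55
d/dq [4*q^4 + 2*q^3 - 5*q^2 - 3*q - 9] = 16*q^3 + 6*q^2 - 10*q - 3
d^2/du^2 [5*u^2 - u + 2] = 10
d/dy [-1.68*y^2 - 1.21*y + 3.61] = -3.36*y - 1.21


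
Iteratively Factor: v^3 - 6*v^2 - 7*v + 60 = (v - 4)*(v^2 - 2*v - 15) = (v - 4)*(v + 3)*(v - 5)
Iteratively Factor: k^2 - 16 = (k - 4)*(k + 4)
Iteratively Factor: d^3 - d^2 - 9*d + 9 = (d - 3)*(d^2 + 2*d - 3) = (d - 3)*(d - 1)*(d + 3)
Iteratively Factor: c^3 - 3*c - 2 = (c + 1)*(c^2 - c - 2) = (c - 2)*(c + 1)*(c + 1)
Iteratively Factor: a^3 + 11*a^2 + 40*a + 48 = (a + 3)*(a^2 + 8*a + 16) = (a + 3)*(a + 4)*(a + 4)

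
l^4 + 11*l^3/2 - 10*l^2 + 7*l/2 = l*(l - 1)*(l - 1/2)*(l + 7)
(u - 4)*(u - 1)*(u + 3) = u^3 - 2*u^2 - 11*u + 12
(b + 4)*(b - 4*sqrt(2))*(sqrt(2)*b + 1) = sqrt(2)*b^3 - 7*b^2 + 4*sqrt(2)*b^2 - 28*b - 4*sqrt(2)*b - 16*sqrt(2)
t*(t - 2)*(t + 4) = t^3 + 2*t^2 - 8*t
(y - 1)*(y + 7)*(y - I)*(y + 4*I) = y^4 + 6*y^3 + 3*I*y^3 - 3*y^2 + 18*I*y^2 + 24*y - 21*I*y - 28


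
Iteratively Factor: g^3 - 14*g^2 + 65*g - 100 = (g - 5)*(g^2 - 9*g + 20) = (g - 5)*(g - 4)*(g - 5)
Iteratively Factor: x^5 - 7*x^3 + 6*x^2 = (x)*(x^4 - 7*x^2 + 6*x) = x*(x - 1)*(x^3 + x^2 - 6*x) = x^2*(x - 1)*(x^2 + x - 6) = x^2*(x - 2)*(x - 1)*(x + 3)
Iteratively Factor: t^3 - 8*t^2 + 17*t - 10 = (t - 1)*(t^2 - 7*t + 10) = (t - 2)*(t - 1)*(t - 5)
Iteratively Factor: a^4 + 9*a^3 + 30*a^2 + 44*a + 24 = (a + 3)*(a^3 + 6*a^2 + 12*a + 8) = (a + 2)*(a + 3)*(a^2 + 4*a + 4) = (a + 2)^2*(a + 3)*(a + 2)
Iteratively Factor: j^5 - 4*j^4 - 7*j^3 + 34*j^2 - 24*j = (j - 1)*(j^4 - 3*j^3 - 10*j^2 + 24*j) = (j - 4)*(j - 1)*(j^3 + j^2 - 6*j) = (j - 4)*(j - 1)*(j + 3)*(j^2 - 2*j) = j*(j - 4)*(j - 1)*(j + 3)*(j - 2)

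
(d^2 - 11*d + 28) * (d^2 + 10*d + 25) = d^4 - d^3 - 57*d^2 + 5*d + 700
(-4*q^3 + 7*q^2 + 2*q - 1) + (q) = -4*q^3 + 7*q^2 + 3*q - 1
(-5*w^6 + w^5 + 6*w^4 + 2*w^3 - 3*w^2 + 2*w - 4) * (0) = 0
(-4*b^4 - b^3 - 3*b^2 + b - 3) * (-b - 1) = 4*b^5 + 5*b^4 + 4*b^3 + 2*b^2 + 2*b + 3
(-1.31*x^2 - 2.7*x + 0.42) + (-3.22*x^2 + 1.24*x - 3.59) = -4.53*x^2 - 1.46*x - 3.17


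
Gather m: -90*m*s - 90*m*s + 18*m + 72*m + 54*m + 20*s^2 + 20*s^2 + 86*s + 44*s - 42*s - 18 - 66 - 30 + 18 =m*(144 - 180*s) + 40*s^2 + 88*s - 96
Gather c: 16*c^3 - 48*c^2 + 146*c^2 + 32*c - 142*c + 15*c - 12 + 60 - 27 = 16*c^3 + 98*c^2 - 95*c + 21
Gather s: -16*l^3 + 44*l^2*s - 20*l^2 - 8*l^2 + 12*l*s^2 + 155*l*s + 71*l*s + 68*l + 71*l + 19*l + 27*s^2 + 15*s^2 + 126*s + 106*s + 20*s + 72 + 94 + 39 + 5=-16*l^3 - 28*l^2 + 158*l + s^2*(12*l + 42) + s*(44*l^2 + 226*l + 252) + 210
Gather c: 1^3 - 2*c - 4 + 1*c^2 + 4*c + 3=c^2 + 2*c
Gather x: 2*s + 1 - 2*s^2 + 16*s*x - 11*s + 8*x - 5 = -2*s^2 - 9*s + x*(16*s + 8) - 4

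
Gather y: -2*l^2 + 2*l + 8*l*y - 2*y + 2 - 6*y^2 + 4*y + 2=-2*l^2 + 2*l - 6*y^2 + y*(8*l + 2) + 4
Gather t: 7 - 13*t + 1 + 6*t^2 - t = 6*t^2 - 14*t + 8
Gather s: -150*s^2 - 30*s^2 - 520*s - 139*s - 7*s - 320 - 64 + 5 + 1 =-180*s^2 - 666*s - 378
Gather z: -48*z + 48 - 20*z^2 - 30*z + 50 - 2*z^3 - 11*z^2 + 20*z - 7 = -2*z^3 - 31*z^2 - 58*z + 91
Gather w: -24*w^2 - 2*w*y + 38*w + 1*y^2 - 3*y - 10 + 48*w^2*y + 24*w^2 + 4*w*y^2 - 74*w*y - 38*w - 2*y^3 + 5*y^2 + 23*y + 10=48*w^2*y + w*(4*y^2 - 76*y) - 2*y^3 + 6*y^2 + 20*y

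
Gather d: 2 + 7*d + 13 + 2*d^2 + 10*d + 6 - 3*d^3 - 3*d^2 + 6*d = -3*d^3 - d^2 + 23*d + 21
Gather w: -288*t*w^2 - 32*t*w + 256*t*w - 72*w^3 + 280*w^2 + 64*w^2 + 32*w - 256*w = -72*w^3 + w^2*(344 - 288*t) + w*(224*t - 224)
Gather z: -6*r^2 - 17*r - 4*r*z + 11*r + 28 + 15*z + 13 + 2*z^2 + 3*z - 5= -6*r^2 - 6*r + 2*z^2 + z*(18 - 4*r) + 36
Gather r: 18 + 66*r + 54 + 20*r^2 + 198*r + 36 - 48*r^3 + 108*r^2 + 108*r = -48*r^3 + 128*r^2 + 372*r + 108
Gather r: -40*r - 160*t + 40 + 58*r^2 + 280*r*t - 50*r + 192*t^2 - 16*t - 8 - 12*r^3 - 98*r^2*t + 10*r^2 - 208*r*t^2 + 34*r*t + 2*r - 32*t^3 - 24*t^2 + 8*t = -12*r^3 + r^2*(68 - 98*t) + r*(-208*t^2 + 314*t - 88) - 32*t^3 + 168*t^2 - 168*t + 32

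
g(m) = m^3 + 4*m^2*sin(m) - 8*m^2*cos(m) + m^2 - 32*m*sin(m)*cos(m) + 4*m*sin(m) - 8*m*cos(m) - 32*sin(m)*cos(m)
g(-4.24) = -1.32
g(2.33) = 136.52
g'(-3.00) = 10.67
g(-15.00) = -2198.65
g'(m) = 8*m^2*sin(m) + 4*m^2*cos(m) + 3*m^2 + 32*m*sin(m)^2 + 16*m*sin(m) - 32*m*cos(m)^2 - 12*m*cos(m) + 2*m + 32*sin(m)^2 - 32*sin(m)*cos(m) + 4*sin(m) - 32*cos(m)^2 - 8*cos(m)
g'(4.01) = -88.54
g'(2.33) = 113.76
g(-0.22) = 6.84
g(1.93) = 78.85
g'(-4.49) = 20.80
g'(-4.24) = 16.66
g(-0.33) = 8.61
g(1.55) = 19.58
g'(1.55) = 138.83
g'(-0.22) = -21.29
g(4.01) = 44.00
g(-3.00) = 35.07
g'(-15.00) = -1133.14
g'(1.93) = 162.42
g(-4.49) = -5.60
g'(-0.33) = -10.74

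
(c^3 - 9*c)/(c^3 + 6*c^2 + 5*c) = (c^2 - 9)/(c^2 + 6*c + 5)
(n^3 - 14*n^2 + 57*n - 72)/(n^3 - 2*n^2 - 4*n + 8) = (n^3 - 14*n^2 + 57*n - 72)/(n^3 - 2*n^2 - 4*n + 8)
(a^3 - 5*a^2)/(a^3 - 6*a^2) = (a - 5)/(a - 6)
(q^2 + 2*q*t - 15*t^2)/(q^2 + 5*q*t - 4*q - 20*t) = (q - 3*t)/(q - 4)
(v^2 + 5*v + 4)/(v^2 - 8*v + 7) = (v^2 + 5*v + 4)/(v^2 - 8*v + 7)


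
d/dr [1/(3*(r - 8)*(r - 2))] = 2*(5 - r)/(3*(r^4 - 20*r^3 + 132*r^2 - 320*r + 256))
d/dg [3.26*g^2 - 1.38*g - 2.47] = 6.52*g - 1.38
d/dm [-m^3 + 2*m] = 2 - 3*m^2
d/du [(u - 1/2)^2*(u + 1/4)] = 3*u*(2*u - 1)/2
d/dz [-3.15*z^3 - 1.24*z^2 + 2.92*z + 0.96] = -9.45*z^2 - 2.48*z + 2.92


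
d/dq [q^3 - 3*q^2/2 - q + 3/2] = 3*q^2 - 3*q - 1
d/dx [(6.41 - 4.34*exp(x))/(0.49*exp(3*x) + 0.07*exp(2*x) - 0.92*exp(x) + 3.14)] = (4.2532*exp(3*x) - 9.1189*exp(2*x) - 0.8974*exp(x) - 7.7304)*exp(x)/(0.2401*exp(6*x) + 0.0686*exp(5*x) - 0.8967*exp(4*x) + 2.9484*exp(3*x) + 1.286*exp(2*x) - 5.7776*exp(x) + 9.8596)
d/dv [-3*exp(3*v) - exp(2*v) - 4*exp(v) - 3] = (-9*exp(2*v) - 2*exp(v) - 4)*exp(v)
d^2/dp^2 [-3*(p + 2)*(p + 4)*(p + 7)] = -18*p - 78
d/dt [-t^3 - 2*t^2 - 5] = t*(-3*t - 4)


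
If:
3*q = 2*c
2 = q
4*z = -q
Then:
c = 3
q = 2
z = -1/2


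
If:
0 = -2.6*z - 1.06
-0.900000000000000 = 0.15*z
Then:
No Solution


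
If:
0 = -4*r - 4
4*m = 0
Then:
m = 0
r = -1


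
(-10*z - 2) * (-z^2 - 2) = 10*z^3 + 2*z^2 + 20*z + 4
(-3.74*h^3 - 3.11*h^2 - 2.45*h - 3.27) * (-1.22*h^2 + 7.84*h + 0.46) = 4.5628*h^5 - 25.5274*h^4 - 23.1138*h^3 - 16.6492*h^2 - 26.7638*h - 1.5042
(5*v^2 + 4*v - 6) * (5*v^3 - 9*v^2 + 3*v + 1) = 25*v^5 - 25*v^4 - 51*v^3 + 71*v^2 - 14*v - 6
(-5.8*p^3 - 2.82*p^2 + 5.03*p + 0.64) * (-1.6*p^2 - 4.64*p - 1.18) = 9.28*p^5 + 31.424*p^4 + 11.8808*p^3 - 21.0356*p^2 - 8.905*p - 0.7552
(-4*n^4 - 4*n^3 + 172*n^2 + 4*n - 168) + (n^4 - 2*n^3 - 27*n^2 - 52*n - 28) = -3*n^4 - 6*n^3 + 145*n^2 - 48*n - 196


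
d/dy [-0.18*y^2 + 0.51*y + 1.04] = 0.51 - 0.36*y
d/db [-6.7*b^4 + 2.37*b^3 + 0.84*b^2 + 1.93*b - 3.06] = -26.8*b^3 + 7.11*b^2 + 1.68*b + 1.93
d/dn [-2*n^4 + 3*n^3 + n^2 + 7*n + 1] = -8*n^3 + 9*n^2 + 2*n + 7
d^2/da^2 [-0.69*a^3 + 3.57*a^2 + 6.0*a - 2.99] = 7.14 - 4.14*a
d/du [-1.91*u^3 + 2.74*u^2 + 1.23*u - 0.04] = -5.73*u^2 + 5.48*u + 1.23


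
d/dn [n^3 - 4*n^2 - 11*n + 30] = 3*n^2 - 8*n - 11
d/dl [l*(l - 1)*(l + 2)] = 3*l^2 + 2*l - 2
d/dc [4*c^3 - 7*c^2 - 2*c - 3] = 12*c^2 - 14*c - 2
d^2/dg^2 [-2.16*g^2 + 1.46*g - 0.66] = -4.32000000000000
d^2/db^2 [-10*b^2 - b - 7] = -20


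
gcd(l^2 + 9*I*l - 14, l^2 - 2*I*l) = 1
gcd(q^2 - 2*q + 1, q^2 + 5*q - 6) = q - 1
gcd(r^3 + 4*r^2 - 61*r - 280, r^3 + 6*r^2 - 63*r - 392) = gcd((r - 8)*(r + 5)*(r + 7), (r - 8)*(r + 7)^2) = r^2 - r - 56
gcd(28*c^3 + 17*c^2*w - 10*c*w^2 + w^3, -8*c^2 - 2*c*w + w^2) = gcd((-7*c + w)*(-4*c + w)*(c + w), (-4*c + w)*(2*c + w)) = -4*c + w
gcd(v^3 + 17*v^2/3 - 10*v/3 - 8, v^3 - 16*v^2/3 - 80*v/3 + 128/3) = v - 4/3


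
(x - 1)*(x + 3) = x^2 + 2*x - 3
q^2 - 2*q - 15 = (q - 5)*(q + 3)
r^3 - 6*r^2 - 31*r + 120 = (r - 8)*(r - 3)*(r + 5)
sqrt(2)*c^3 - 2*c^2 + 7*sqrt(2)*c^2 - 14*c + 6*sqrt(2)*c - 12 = (c + 6)*(c - sqrt(2))*(sqrt(2)*c + sqrt(2))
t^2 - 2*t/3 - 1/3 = (t - 1)*(t + 1/3)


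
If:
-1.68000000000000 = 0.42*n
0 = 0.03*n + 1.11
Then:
No Solution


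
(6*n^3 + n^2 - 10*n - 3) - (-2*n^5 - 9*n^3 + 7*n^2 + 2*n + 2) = 2*n^5 + 15*n^3 - 6*n^2 - 12*n - 5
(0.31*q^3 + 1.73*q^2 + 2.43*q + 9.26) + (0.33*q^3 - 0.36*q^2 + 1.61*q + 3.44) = 0.64*q^3 + 1.37*q^2 + 4.04*q + 12.7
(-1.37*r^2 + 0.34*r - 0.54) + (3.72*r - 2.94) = -1.37*r^2 + 4.06*r - 3.48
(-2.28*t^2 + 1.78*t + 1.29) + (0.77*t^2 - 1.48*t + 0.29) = -1.51*t^2 + 0.3*t + 1.58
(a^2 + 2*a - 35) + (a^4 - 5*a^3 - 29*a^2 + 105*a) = a^4 - 5*a^3 - 28*a^2 + 107*a - 35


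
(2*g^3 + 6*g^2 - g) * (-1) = -2*g^3 - 6*g^2 + g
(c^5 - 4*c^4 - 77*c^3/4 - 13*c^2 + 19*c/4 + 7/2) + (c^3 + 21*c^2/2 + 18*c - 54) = c^5 - 4*c^4 - 73*c^3/4 - 5*c^2/2 + 91*c/4 - 101/2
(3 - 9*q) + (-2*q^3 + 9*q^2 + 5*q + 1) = -2*q^3 + 9*q^2 - 4*q + 4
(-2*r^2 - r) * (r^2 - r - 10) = -2*r^4 + r^3 + 21*r^2 + 10*r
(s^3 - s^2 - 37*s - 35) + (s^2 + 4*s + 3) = s^3 - 33*s - 32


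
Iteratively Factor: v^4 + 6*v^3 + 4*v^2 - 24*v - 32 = (v - 2)*(v^3 + 8*v^2 + 20*v + 16) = (v - 2)*(v + 2)*(v^2 + 6*v + 8) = (v - 2)*(v + 2)^2*(v + 4)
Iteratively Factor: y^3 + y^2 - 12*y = (y - 3)*(y^2 + 4*y) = (y - 3)*(y + 4)*(y)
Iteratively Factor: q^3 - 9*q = (q)*(q^2 - 9) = q*(q - 3)*(q + 3)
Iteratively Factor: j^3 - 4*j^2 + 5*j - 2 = (j - 1)*(j^2 - 3*j + 2) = (j - 2)*(j - 1)*(j - 1)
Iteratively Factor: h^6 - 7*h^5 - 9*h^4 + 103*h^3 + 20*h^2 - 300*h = (h - 5)*(h^5 - 2*h^4 - 19*h^3 + 8*h^2 + 60*h) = (h - 5)*(h + 2)*(h^4 - 4*h^3 - 11*h^2 + 30*h) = (h - 5)^2*(h + 2)*(h^3 + h^2 - 6*h) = h*(h - 5)^2*(h + 2)*(h^2 + h - 6) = h*(h - 5)^2*(h - 2)*(h + 2)*(h + 3)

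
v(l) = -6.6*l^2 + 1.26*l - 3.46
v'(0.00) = 1.26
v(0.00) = -3.46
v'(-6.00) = 80.46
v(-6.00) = -248.62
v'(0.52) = -5.60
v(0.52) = -4.59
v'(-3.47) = 47.06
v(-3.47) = -87.30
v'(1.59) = -19.73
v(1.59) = -18.14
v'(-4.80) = 64.62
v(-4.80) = -161.57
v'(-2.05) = 28.32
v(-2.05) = -33.78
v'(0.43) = -4.42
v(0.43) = -4.14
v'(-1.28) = 18.16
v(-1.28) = -15.89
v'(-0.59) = 9.05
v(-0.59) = -6.50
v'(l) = 1.26 - 13.2*l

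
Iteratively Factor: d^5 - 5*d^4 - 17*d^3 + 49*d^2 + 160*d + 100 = (d + 2)*(d^4 - 7*d^3 - 3*d^2 + 55*d + 50) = (d - 5)*(d + 2)*(d^3 - 2*d^2 - 13*d - 10) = (d - 5)*(d + 2)^2*(d^2 - 4*d - 5) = (d - 5)*(d + 1)*(d + 2)^2*(d - 5)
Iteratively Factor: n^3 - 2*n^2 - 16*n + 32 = (n + 4)*(n^2 - 6*n + 8) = (n - 4)*(n + 4)*(n - 2)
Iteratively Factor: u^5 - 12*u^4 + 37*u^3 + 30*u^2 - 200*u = (u)*(u^4 - 12*u^3 + 37*u^2 + 30*u - 200) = u*(u + 2)*(u^3 - 14*u^2 + 65*u - 100) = u*(u - 5)*(u + 2)*(u^2 - 9*u + 20) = u*(u - 5)*(u - 4)*(u + 2)*(u - 5)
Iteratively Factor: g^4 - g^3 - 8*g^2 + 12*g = (g - 2)*(g^3 + g^2 - 6*g) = (g - 2)^2*(g^2 + 3*g) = g*(g - 2)^2*(g + 3)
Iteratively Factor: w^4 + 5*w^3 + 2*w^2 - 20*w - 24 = (w + 2)*(w^3 + 3*w^2 - 4*w - 12) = (w + 2)*(w + 3)*(w^2 - 4) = (w - 2)*(w + 2)*(w + 3)*(w + 2)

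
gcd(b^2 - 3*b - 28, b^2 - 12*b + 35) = b - 7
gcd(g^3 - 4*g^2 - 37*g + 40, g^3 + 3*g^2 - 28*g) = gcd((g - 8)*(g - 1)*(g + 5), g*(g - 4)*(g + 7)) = 1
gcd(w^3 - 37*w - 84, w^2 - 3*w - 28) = w^2 - 3*w - 28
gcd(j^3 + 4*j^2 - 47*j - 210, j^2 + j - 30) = j + 6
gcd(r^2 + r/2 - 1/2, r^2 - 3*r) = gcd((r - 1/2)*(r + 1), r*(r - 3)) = 1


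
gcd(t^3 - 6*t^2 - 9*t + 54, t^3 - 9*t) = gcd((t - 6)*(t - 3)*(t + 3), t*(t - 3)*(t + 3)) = t^2 - 9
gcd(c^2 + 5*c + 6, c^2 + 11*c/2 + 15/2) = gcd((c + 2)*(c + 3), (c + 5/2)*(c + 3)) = c + 3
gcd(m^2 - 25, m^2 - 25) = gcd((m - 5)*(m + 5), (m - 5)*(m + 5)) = m^2 - 25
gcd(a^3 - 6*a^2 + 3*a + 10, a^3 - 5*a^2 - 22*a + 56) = a - 2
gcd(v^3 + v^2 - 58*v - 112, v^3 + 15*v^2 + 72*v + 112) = v + 7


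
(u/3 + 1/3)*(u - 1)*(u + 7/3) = u^3/3 + 7*u^2/9 - u/3 - 7/9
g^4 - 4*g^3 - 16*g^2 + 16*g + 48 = (g - 6)*(g - 2)*(g + 2)^2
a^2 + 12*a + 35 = (a + 5)*(a + 7)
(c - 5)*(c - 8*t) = c^2 - 8*c*t - 5*c + 40*t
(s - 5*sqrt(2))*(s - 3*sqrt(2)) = s^2 - 8*sqrt(2)*s + 30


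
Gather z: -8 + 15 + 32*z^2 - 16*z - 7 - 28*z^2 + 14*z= 4*z^2 - 2*z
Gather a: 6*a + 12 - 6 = 6*a + 6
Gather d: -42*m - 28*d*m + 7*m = -28*d*m - 35*m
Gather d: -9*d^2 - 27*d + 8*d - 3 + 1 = -9*d^2 - 19*d - 2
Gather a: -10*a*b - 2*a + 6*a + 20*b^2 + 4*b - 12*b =a*(4 - 10*b) + 20*b^2 - 8*b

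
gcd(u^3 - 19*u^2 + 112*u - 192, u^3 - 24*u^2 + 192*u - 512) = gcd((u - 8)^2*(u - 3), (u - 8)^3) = u^2 - 16*u + 64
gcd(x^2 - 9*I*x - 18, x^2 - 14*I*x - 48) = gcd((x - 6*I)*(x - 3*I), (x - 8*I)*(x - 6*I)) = x - 6*I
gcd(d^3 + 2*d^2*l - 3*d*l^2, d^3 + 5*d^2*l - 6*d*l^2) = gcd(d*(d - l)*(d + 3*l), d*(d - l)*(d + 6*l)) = d^2 - d*l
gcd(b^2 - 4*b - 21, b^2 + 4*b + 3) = b + 3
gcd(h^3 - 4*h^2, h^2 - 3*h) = h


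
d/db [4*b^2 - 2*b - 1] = 8*b - 2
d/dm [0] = 0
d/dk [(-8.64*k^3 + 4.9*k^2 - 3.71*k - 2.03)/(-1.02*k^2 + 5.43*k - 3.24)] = (8.8128*k^4 - 93.8304*k^3 + 106.8036*k^2 - 35.8932*k + 23.0433)/(1.0404*k^4 - 11.0772*k^3 + 36.0945*k^2 - 35.1864*k + 10.4976)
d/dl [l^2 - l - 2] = 2*l - 1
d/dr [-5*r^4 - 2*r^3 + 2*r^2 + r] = -20*r^3 - 6*r^2 + 4*r + 1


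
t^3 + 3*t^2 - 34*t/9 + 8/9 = (t - 2/3)*(t - 1/3)*(t + 4)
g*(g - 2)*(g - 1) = g^3 - 3*g^2 + 2*g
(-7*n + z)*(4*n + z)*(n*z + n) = -28*n^3*z - 28*n^3 - 3*n^2*z^2 - 3*n^2*z + n*z^3 + n*z^2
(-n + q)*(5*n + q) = -5*n^2 + 4*n*q + q^2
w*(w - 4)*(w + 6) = w^3 + 2*w^2 - 24*w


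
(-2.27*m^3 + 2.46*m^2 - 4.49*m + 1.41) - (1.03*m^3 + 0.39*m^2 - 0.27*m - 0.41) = -3.3*m^3 + 2.07*m^2 - 4.22*m + 1.82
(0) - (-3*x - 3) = 3*x + 3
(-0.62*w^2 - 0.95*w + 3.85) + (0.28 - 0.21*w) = -0.62*w^2 - 1.16*w + 4.13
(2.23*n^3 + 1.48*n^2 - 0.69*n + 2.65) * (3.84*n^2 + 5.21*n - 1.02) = 8.5632*n^5 + 17.3015*n^4 + 2.7866*n^3 + 5.0715*n^2 + 14.5103*n - 2.703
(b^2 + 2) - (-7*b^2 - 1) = 8*b^2 + 3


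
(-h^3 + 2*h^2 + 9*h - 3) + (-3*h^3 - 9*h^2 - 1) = -4*h^3 - 7*h^2 + 9*h - 4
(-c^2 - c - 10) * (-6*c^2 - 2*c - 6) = 6*c^4 + 8*c^3 + 68*c^2 + 26*c + 60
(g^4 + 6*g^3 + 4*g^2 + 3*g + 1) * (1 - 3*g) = -3*g^5 - 17*g^4 - 6*g^3 - 5*g^2 + 1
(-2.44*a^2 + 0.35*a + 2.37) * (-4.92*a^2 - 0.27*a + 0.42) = 12.0048*a^4 - 1.0632*a^3 - 12.7797*a^2 - 0.4929*a + 0.9954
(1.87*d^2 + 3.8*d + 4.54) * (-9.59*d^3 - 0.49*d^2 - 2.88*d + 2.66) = -17.9333*d^5 - 37.3583*d^4 - 50.7862*d^3 - 8.1944*d^2 - 2.9672*d + 12.0764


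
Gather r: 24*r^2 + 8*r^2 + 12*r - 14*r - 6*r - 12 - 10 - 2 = 32*r^2 - 8*r - 24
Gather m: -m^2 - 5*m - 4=-m^2 - 5*m - 4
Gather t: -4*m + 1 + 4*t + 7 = -4*m + 4*t + 8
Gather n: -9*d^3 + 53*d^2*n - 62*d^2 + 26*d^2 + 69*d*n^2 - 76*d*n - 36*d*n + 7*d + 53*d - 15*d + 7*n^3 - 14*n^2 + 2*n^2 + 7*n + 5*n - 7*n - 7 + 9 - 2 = -9*d^3 - 36*d^2 + 45*d + 7*n^3 + n^2*(69*d - 12) + n*(53*d^2 - 112*d + 5)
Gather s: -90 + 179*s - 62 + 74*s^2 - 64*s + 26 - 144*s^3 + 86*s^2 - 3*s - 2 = -144*s^3 + 160*s^2 + 112*s - 128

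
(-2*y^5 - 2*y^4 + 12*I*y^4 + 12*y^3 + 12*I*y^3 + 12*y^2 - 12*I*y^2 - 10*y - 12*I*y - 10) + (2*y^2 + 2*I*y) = -2*y^5 - 2*y^4 + 12*I*y^4 + 12*y^3 + 12*I*y^3 + 14*y^2 - 12*I*y^2 - 10*y - 10*I*y - 10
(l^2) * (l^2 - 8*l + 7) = l^4 - 8*l^3 + 7*l^2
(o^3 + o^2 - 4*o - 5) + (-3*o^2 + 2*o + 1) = o^3 - 2*o^2 - 2*o - 4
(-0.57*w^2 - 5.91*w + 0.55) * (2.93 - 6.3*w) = 3.591*w^3 + 35.5629*w^2 - 20.7813*w + 1.6115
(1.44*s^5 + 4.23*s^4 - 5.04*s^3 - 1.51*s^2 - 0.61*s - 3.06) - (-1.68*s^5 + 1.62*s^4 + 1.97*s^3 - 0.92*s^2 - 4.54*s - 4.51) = 3.12*s^5 + 2.61*s^4 - 7.01*s^3 - 0.59*s^2 + 3.93*s + 1.45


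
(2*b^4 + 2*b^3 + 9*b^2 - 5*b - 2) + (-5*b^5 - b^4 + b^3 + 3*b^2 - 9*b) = -5*b^5 + b^4 + 3*b^3 + 12*b^2 - 14*b - 2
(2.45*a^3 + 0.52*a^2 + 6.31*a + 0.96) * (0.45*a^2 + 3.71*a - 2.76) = 1.1025*a^5 + 9.3235*a^4 - 1.9933*a^3 + 22.4069*a^2 - 13.854*a - 2.6496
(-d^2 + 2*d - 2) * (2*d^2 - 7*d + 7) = -2*d^4 + 11*d^3 - 25*d^2 + 28*d - 14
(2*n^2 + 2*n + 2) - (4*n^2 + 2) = -2*n^2 + 2*n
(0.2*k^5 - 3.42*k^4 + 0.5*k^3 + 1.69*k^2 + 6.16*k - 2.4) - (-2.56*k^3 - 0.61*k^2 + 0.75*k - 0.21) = 0.2*k^5 - 3.42*k^4 + 3.06*k^3 + 2.3*k^2 + 5.41*k - 2.19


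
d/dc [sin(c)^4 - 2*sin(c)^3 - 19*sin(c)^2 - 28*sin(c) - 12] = 2*(2*sin(c)^3 - 3*sin(c)^2 - 19*sin(c) - 14)*cos(c)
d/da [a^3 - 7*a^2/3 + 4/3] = a*(9*a - 14)/3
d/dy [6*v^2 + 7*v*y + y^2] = 7*v + 2*y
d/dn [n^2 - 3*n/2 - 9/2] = 2*n - 3/2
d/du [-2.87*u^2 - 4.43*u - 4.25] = -5.74*u - 4.43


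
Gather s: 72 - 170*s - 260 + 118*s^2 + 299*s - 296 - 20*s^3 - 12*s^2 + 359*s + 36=-20*s^3 + 106*s^2 + 488*s - 448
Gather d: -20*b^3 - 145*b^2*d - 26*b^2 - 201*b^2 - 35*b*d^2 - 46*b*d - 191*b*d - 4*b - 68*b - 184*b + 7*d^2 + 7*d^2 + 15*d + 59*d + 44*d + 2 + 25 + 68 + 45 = -20*b^3 - 227*b^2 - 256*b + d^2*(14 - 35*b) + d*(-145*b^2 - 237*b + 118) + 140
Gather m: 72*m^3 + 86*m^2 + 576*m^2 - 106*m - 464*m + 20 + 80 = 72*m^3 + 662*m^2 - 570*m + 100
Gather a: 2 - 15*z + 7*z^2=7*z^2 - 15*z + 2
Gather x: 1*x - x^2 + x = -x^2 + 2*x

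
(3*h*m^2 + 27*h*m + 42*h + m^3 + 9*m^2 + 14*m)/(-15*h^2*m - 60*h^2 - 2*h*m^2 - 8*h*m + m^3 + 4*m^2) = (-m^2 - 9*m - 14)/(5*h*m + 20*h - m^2 - 4*m)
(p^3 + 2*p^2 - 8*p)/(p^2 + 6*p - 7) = p*(p^2 + 2*p - 8)/(p^2 + 6*p - 7)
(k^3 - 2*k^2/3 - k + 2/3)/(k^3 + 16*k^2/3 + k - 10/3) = (k - 1)/(k + 5)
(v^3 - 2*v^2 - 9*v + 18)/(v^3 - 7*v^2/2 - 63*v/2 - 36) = 2*(v^2 - 5*v + 6)/(2*v^2 - 13*v - 24)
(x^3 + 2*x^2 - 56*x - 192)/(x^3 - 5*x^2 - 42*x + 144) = (x + 4)/(x - 3)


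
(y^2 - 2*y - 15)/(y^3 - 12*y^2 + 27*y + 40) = (y + 3)/(y^2 - 7*y - 8)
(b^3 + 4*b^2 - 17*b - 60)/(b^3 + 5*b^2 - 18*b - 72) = (b + 5)/(b + 6)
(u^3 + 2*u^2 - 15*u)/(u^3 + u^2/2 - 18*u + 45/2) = 2*u/(2*u - 3)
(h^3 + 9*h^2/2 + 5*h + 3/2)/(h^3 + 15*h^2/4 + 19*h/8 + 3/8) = 4*(h + 1)/(4*h + 1)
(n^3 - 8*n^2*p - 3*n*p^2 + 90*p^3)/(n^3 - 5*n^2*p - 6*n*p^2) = (n^2 - 2*n*p - 15*p^2)/(n*(n + p))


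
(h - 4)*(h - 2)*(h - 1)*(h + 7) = h^4 - 35*h^2 + 90*h - 56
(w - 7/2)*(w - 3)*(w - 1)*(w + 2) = w^4 - 11*w^3/2 + 2*w^2 + 47*w/2 - 21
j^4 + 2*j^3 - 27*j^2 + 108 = (j - 3)^2*(j + 2)*(j + 6)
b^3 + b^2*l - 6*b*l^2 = b*(b - 2*l)*(b + 3*l)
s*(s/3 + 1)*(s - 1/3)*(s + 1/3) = s^4/3 + s^3 - s^2/27 - s/9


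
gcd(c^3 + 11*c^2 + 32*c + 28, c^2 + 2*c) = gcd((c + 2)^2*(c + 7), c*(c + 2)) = c + 2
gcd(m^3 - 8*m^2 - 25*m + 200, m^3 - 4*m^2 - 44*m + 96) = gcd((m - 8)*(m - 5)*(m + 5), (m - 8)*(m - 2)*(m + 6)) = m - 8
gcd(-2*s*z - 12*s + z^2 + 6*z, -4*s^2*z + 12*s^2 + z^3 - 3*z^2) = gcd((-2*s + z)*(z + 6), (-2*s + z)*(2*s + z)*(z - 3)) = -2*s + z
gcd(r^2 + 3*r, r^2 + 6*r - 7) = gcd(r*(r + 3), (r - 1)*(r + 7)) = 1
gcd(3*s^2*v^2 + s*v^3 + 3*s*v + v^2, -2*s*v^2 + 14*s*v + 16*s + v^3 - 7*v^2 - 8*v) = 1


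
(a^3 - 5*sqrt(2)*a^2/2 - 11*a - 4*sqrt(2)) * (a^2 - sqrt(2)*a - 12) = a^5 - 7*sqrt(2)*a^4/2 - 18*a^3 + 37*sqrt(2)*a^2 + 140*a + 48*sqrt(2)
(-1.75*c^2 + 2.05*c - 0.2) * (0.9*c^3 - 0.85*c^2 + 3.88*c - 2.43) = -1.575*c^5 + 3.3325*c^4 - 8.7125*c^3 + 12.3765*c^2 - 5.7575*c + 0.486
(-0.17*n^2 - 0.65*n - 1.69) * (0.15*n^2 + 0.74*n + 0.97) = -0.0255*n^4 - 0.2233*n^3 - 0.8994*n^2 - 1.8811*n - 1.6393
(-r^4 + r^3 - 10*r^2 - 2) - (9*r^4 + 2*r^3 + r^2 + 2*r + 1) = -10*r^4 - r^3 - 11*r^2 - 2*r - 3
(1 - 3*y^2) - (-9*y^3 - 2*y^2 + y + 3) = 9*y^3 - y^2 - y - 2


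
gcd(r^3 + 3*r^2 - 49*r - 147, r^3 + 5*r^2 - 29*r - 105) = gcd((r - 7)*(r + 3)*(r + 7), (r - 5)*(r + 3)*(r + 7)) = r^2 + 10*r + 21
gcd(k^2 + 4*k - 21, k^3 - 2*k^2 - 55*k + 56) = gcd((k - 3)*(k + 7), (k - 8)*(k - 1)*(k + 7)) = k + 7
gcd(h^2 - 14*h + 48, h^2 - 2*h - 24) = h - 6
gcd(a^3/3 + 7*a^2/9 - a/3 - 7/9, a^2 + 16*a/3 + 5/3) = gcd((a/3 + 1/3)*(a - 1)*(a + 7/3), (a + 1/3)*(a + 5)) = 1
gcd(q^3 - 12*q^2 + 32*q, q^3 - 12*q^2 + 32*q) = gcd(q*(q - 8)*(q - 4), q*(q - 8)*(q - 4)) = q^3 - 12*q^2 + 32*q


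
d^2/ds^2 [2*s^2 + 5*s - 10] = 4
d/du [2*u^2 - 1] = 4*u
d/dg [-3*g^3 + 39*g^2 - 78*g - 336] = -9*g^2 + 78*g - 78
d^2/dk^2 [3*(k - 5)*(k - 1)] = 6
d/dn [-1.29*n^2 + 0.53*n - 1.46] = 0.53 - 2.58*n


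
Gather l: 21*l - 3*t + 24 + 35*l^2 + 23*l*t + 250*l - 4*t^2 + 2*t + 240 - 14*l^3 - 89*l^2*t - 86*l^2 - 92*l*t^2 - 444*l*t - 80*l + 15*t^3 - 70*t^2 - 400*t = -14*l^3 + l^2*(-89*t - 51) + l*(-92*t^2 - 421*t + 191) + 15*t^3 - 74*t^2 - 401*t + 264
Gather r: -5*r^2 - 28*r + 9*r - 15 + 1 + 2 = -5*r^2 - 19*r - 12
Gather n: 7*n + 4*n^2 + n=4*n^2 + 8*n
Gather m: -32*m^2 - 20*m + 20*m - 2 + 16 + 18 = 32 - 32*m^2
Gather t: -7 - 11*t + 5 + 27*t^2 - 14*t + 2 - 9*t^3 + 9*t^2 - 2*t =-9*t^3 + 36*t^2 - 27*t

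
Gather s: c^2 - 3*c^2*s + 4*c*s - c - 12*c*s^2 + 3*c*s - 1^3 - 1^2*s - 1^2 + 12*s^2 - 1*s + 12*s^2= c^2 - c + s^2*(24 - 12*c) + s*(-3*c^2 + 7*c - 2) - 2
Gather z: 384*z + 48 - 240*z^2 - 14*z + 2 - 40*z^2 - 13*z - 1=-280*z^2 + 357*z + 49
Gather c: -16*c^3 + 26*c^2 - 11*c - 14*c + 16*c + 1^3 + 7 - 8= -16*c^3 + 26*c^2 - 9*c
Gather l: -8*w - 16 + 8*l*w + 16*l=l*(8*w + 16) - 8*w - 16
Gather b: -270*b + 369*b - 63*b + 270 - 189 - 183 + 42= 36*b - 60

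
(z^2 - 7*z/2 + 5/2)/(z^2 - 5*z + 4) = (z - 5/2)/(z - 4)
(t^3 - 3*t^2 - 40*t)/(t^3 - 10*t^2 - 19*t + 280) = t/(t - 7)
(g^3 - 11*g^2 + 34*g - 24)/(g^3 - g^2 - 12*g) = (g^2 - 7*g + 6)/(g*(g + 3))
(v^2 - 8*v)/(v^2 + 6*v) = (v - 8)/(v + 6)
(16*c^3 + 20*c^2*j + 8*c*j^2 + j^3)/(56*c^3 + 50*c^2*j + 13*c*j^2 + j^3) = (2*c + j)/(7*c + j)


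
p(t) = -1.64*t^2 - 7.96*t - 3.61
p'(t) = -3.28*t - 7.96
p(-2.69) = 5.94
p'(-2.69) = 0.86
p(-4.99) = -4.73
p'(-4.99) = 8.41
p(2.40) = -32.16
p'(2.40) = -15.83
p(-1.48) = 4.58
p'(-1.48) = -3.11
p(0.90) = -12.10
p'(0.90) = -10.91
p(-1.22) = 3.66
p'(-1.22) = -3.96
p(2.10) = -27.56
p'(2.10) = -14.85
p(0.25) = -5.70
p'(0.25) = -8.78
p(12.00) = -335.29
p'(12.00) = -47.32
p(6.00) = -110.41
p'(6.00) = -27.64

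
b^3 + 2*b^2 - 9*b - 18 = (b - 3)*(b + 2)*(b + 3)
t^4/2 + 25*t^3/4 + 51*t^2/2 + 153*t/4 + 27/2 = (t/2 + 1/4)*(t + 3)^2*(t + 6)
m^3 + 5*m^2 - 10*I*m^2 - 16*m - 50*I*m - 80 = (m + 5)*(m - 8*I)*(m - 2*I)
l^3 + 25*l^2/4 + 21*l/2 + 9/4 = (l + 1/4)*(l + 3)^2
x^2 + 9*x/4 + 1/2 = (x + 1/4)*(x + 2)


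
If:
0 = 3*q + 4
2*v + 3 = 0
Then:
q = -4/3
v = -3/2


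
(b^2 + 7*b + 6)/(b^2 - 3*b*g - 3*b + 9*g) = (b^2 + 7*b + 6)/(b^2 - 3*b*g - 3*b + 9*g)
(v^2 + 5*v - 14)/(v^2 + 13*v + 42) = (v - 2)/(v + 6)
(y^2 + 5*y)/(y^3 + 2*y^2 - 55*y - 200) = y/(y^2 - 3*y - 40)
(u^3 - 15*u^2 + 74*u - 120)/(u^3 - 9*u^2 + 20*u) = (u - 6)/u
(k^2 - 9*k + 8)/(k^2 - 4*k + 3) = (k - 8)/(k - 3)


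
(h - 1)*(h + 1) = h^2 - 1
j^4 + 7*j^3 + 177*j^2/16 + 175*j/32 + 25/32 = (j + 1/4)*(j + 1/2)*(j + 5/4)*(j + 5)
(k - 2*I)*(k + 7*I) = k^2 + 5*I*k + 14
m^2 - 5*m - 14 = (m - 7)*(m + 2)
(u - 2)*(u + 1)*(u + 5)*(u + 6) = u^4 + 10*u^3 + 17*u^2 - 52*u - 60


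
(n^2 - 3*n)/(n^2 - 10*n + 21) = n/(n - 7)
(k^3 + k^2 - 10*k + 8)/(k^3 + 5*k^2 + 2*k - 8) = (k - 2)/(k + 2)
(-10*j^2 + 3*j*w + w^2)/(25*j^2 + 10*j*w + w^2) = (-2*j + w)/(5*j + w)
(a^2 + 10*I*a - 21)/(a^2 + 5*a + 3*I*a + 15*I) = (a + 7*I)/(a + 5)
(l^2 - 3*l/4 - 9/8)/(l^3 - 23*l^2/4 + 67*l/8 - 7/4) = (8*l^2 - 6*l - 9)/(8*l^3 - 46*l^2 + 67*l - 14)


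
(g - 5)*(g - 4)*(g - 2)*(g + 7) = g^4 - 4*g^3 - 39*g^2 + 226*g - 280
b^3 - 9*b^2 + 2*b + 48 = (b - 8)*(b - 3)*(b + 2)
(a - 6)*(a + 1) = a^2 - 5*a - 6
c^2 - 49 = (c - 7)*(c + 7)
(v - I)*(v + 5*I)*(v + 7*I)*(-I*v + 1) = -I*v^4 + 12*v^3 + 34*I*v^2 + 12*v + 35*I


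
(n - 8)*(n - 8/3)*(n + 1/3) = n^3 - 31*n^2/3 + 160*n/9 + 64/9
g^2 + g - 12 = (g - 3)*(g + 4)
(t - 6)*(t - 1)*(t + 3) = t^3 - 4*t^2 - 15*t + 18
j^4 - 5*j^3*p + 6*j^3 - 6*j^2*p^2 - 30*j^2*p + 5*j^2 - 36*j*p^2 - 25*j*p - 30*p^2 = (j + 1)*(j + 5)*(j - 6*p)*(j + p)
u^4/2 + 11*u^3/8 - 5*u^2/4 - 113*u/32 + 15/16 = (u/2 + 1)*(u - 3/2)*(u - 1/4)*(u + 5/2)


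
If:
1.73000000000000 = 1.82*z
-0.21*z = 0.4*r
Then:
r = -0.50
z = 0.95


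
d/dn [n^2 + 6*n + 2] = 2*n + 6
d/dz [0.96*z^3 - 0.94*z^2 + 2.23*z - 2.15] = 2.88*z^2 - 1.88*z + 2.23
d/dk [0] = 0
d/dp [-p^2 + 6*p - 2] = 6 - 2*p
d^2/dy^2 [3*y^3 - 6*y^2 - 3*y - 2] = 18*y - 12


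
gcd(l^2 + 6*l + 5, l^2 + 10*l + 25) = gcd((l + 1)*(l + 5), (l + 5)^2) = l + 5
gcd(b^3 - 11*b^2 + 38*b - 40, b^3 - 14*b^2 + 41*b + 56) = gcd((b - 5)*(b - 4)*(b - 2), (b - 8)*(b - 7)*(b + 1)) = 1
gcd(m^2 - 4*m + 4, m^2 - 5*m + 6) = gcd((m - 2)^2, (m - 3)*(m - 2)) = m - 2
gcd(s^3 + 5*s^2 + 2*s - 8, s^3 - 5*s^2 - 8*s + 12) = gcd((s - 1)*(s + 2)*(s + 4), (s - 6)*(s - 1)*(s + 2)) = s^2 + s - 2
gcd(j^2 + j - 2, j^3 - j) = j - 1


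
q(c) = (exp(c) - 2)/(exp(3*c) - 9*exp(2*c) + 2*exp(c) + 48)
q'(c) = (exp(c) - 2)*(-3*exp(3*c) + 18*exp(2*c) - 2*exp(c))/(exp(3*c) - 9*exp(2*c) + 2*exp(c) + 48)^2 + exp(c)/(exp(3*c) - 9*exp(2*c) + 2*exp(c) + 48)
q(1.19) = -0.18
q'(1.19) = 1.59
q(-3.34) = -0.04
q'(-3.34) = 0.00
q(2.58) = 0.01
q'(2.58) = -0.05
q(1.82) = -0.09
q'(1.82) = -0.19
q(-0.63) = -0.03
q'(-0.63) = 0.01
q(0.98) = 0.08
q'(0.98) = 0.95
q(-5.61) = -0.04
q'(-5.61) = 0.00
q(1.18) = -0.20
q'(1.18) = 2.00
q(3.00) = 0.00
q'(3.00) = -0.01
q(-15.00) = -0.04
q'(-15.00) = 0.00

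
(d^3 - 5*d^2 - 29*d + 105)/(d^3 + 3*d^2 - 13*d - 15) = (d - 7)/(d + 1)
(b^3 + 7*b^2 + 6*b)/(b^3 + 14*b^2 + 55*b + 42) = b/(b + 7)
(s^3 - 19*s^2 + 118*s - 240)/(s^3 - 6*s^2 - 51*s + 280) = (s - 6)/(s + 7)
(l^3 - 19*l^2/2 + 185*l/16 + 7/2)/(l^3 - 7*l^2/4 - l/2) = (l^2 - 39*l/4 + 14)/(l*(l - 2))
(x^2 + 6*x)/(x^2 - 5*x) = (x + 6)/(x - 5)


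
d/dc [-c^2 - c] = -2*c - 1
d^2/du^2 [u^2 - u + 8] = 2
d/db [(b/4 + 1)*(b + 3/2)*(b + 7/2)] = 3*b^2/4 + 9*b/2 + 101/16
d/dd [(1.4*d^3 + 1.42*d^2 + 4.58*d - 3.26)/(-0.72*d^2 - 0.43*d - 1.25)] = (-1.008*d^4 - 1.204*d^3 - 2.563*d^2 - 8.2444*d - 7.1268)/(0.5184*d^4 + 0.6192*d^3 + 1.9849*d^2 + 1.075*d + 1.5625)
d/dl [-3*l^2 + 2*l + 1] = 2 - 6*l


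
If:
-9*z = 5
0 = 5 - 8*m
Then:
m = 5/8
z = -5/9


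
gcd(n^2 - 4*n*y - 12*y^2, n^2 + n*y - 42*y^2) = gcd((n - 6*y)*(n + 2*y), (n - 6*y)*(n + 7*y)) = -n + 6*y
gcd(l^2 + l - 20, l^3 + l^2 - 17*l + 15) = l + 5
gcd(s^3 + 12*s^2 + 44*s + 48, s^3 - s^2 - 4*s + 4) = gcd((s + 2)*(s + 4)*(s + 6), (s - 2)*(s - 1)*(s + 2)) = s + 2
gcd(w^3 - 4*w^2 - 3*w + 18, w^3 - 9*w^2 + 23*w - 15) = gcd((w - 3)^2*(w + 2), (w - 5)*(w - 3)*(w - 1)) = w - 3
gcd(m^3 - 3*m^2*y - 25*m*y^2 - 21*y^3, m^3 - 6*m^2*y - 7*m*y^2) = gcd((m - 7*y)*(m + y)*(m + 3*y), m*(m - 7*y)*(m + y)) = -m^2 + 6*m*y + 7*y^2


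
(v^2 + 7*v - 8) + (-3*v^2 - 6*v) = -2*v^2 + v - 8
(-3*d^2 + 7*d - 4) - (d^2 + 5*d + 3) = -4*d^2 + 2*d - 7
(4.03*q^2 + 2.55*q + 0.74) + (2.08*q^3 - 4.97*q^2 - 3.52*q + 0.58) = 2.08*q^3 - 0.94*q^2 - 0.97*q + 1.32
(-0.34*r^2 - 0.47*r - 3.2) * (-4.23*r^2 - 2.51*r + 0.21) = 1.4382*r^4 + 2.8415*r^3 + 14.6443*r^2 + 7.9333*r - 0.672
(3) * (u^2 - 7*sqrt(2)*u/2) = 3*u^2 - 21*sqrt(2)*u/2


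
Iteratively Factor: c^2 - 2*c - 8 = (c + 2)*(c - 4)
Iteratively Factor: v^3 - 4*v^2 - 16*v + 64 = (v - 4)*(v^2 - 16) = (v - 4)^2*(v + 4)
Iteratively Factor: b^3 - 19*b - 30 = (b + 2)*(b^2 - 2*b - 15) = (b - 5)*(b + 2)*(b + 3)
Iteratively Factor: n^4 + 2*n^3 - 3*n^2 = (n)*(n^3 + 2*n^2 - 3*n) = n*(n + 3)*(n^2 - n) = n*(n - 1)*(n + 3)*(n)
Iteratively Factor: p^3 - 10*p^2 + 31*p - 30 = (p - 5)*(p^2 - 5*p + 6) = (p - 5)*(p - 3)*(p - 2)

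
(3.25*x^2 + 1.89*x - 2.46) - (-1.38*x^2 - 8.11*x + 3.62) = 4.63*x^2 + 10.0*x - 6.08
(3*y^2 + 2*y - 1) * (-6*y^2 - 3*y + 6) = -18*y^4 - 21*y^3 + 18*y^2 + 15*y - 6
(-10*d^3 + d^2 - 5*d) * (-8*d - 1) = 80*d^4 + 2*d^3 + 39*d^2 + 5*d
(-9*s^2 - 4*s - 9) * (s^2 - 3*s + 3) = -9*s^4 + 23*s^3 - 24*s^2 + 15*s - 27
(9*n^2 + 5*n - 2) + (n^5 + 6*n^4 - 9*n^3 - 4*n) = n^5 + 6*n^4 - 9*n^3 + 9*n^2 + n - 2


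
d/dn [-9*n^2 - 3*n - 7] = -18*n - 3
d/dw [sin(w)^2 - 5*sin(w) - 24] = (2*sin(w) - 5)*cos(w)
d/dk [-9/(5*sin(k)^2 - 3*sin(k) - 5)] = 9*(10*sin(k) - 3)*cos(k)/(3*sin(k) + 5*cos(k)^2)^2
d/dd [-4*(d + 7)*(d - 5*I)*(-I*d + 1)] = 12*I*d^2 + d*(32 + 56*I) + 112 + 20*I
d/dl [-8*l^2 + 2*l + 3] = 2 - 16*l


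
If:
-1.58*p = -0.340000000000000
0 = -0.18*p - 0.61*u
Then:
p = 0.22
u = -0.06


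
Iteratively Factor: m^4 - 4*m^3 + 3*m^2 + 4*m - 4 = (m - 2)*(m^3 - 2*m^2 - m + 2) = (m - 2)*(m + 1)*(m^2 - 3*m + 2) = (m - 2)*(m - 1)*(m + 1)*(m - 2)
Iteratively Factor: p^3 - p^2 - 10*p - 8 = (p - 4)*(p^2 + 3*p + 2) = (p - 4)*(p + 2)*(p + 1)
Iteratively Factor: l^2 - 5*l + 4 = (l - 1)*(l - 4)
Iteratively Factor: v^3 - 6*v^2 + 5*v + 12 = (v + 1)*(v^2 - 7*v + 12) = (v - 3)*(v + 1)*(v - 4)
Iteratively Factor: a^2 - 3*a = (a)*(a - 3)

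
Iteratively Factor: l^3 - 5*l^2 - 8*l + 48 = (l + 3)*(l^2 - 8*l + 16) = (l - 4)*(l + 3)*(l - 4)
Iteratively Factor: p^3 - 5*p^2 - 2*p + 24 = (p + 2)*(p^2 - 7*p + 12) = (p - 3)*(p + 2)*(p - 4)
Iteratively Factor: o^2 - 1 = (o + 1)*(o - 1)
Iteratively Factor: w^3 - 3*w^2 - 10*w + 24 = (w - 2)*(w^2 - w - 12) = (w - 4)*(w - 2)*(w + 3)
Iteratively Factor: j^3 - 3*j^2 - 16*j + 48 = (j - 4)*(j^2 + j - 12) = (j - 4)*(j - 3)*(j + 4)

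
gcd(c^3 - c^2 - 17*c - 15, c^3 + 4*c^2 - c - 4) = c + 1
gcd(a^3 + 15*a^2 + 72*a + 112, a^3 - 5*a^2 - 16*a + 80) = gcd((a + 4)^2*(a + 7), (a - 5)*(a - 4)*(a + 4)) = a + 4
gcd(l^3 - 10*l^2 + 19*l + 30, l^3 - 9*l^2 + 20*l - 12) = l - 6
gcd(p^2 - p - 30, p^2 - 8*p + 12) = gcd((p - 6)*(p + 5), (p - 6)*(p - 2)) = p - 6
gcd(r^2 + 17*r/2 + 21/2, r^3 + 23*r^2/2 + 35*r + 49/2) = r + 7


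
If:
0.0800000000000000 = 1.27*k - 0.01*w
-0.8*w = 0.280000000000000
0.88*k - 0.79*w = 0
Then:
No Solution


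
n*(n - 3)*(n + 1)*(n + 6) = n^4 + 4*n^3 - 15*n^2 - 18*n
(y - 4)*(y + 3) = y^2 - y - 12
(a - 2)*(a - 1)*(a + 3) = a^3 - 7*a + 6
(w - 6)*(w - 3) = w^2 - 9*w + 18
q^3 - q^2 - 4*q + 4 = (q - 2)*(q - 1)*(q + 2)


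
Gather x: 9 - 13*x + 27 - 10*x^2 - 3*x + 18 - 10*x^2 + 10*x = -20*x^2 - 6*x + 54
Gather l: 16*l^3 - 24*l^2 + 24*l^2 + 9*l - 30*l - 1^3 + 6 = 16*l^3 - 21*l + 5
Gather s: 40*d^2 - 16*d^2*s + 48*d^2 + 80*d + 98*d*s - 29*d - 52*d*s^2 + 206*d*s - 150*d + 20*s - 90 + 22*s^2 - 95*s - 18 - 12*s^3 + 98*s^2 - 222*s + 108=88*d^2 - 99*d - 12*s^3 + s^2*(120 - 52*d) + s*(-16*d^2 + 304*d - 297)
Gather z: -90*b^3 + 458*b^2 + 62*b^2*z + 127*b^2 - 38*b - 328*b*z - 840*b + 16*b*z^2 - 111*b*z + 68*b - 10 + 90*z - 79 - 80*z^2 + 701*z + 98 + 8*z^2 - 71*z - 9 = -90*b^3 + 585*b^2 - 810*b + z^2*(16*b - 72) + z*(62*b^2 - 439*b + 720)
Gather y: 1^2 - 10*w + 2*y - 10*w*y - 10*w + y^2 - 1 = -20*w + y^2 + y*(2 - 10*w)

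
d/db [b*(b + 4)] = 2*b + 4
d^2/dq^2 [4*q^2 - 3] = 8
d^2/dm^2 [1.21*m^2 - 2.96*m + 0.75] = 2.42000000000000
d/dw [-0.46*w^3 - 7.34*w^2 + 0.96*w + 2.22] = -1.38*w^2 - 14.68*w + 0.96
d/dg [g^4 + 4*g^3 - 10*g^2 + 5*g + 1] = 4*g^3 + 12*g^2 - 20*g + 5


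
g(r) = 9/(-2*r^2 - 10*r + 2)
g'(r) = 9*(4*r + 10)/(-2*r^2 - 10*r + 2)^2 = 9*(2*r + 5)/(2*(r^2 + 5*r - 1)^2)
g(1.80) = -0.40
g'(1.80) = 0.31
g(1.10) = -0.79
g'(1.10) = 0.99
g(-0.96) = 0.92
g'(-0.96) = 0.58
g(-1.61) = 0.70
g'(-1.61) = 0.19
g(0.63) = -1.77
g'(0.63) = 4.34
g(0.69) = -1.54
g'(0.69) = 3.35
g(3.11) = -0.19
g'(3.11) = 0.09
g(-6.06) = -0.83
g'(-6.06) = -1.09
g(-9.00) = -0.13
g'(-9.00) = -0.05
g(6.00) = -0.07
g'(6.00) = 0.02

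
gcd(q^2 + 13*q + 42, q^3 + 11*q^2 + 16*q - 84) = q^2 + 13*q + 42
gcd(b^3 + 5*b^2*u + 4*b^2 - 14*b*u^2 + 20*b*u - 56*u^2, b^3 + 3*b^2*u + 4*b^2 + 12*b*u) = b + 4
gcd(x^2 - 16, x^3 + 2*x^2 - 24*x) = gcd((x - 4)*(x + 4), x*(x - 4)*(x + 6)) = x - 4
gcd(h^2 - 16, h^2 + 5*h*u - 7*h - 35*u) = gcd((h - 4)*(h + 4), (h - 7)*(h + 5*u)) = 1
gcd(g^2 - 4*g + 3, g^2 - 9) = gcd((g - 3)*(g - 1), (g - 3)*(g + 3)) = g - 3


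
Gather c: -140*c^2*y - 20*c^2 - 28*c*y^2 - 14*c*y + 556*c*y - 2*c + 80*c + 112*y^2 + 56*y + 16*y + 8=c^2*(-140*y - 20) + c*(-28*y^2 + 542*y + 78) + 112*y^2 + 72*y + 8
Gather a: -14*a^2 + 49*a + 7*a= -14*a^2 + 56*a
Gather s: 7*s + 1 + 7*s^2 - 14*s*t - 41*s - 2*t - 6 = 7*s^2 + s*(-14*t - 34) - 2*t - 5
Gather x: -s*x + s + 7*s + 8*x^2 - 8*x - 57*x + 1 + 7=8*s + 8*x^2 + x*(-s - 65) + 8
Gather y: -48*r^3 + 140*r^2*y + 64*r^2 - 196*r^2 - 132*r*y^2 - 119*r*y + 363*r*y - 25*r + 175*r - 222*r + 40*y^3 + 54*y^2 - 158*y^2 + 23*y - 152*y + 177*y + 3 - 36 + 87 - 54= -48*r^3 - 132*r^2 - 72*r + 40*y^3 + y^2*(-132*r - 104) + y*(140*r^2 + 244*r + 48)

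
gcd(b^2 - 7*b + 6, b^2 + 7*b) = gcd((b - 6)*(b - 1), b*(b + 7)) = 1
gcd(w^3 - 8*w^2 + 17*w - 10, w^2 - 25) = w - 5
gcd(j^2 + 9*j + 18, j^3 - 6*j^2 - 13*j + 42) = j + 3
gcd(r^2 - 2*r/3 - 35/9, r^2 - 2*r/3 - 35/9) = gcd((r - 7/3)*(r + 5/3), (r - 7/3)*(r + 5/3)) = r^2 - 2*r/3 - 35/9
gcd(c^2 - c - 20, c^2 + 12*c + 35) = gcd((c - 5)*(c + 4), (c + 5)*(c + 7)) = 1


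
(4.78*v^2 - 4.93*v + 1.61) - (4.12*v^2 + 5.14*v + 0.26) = 0.66*v^2 - 10.07*v + 1.35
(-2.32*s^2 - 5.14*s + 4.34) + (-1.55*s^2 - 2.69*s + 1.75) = -3.87*s^2 - 7.83*s + 6.09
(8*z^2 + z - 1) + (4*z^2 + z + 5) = 12*z^2 + 2*z + 4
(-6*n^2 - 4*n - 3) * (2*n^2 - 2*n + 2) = -12*n^4 + 4*n^3 - 10*n^2 - 2*n - 6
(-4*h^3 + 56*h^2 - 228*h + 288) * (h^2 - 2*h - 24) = -4*h^5 + 64*h^4 - 244*h^3 - 600*h^2 + 4896*h - 6912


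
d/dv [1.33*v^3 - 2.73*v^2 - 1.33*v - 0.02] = 3.99*v^2 - 5.46*v - 1.33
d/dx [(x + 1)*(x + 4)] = 2*x + 5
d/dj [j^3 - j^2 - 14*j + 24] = 3*j^2 - 2*j - 14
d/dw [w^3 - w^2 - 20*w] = 3*w^2 - 2*w - 20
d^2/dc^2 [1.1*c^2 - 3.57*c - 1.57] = 2.20000000000000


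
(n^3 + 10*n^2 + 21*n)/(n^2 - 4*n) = (n^2 + 10*n + 21)/(n - 4)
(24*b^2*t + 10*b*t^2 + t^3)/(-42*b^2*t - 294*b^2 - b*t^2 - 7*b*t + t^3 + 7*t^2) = t*(4*b + t)/(-7*b*t - 49*b + t^2 + 7*t)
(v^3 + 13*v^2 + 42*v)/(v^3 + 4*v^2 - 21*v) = (v + 6)/(v - 3)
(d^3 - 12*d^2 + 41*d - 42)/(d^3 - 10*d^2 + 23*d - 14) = (d - 3)/(d - 1)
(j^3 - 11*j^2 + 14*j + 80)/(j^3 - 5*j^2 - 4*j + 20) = (j - 8)/(j - 2)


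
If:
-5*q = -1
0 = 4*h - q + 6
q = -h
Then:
No Solution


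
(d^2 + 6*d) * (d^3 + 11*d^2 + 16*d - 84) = d^5 + 17*d^4 + 82*d^3 + 12*d^2 - 504*d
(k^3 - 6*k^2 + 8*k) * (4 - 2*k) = -2*k^4 + 16*k^3 - 40*k^2 + 32*k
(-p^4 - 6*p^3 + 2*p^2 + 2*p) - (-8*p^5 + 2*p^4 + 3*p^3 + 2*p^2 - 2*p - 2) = 8*p^5 - 3*p^4 - 9*p^3 + 4*p + 2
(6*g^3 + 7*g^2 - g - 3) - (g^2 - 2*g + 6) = 6*g^3 + 6*g^2 + g - 9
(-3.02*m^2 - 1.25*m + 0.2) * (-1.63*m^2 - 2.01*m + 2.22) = 4.9226*m^4 + 8.1077*m^3 - 4.5179*m^2 - 3.177*m + 0.444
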